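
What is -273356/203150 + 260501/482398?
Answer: -39472804769/48999576850 ≈ -0.80557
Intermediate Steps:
-273356/203150 + 260501/482398 = -273356*1/203150 + 260501*(1/482398) = -136678/101575 + 260501/482398 = -39472804769/48999576850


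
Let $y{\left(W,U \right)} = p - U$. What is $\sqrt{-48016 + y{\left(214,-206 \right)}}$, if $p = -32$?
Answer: $i \sqrt{47842} \approx 218.73 i$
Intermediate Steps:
$y{\left(W,U \right)} = -32 - U$
$\sqrt{-48016 + y{\left(214,-206 \right)}} = \sqrt{-48016 - -174} = \sqrt{-48016 + \left(-32 + 206\right)} = \sqrt{-48016 + 174} = \sqrt{-47842} = i \sqrt{47842}$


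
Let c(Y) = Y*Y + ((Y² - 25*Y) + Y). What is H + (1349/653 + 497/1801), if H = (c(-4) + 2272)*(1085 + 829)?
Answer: 5402319814890/1176053 ≈ 4.5936e+6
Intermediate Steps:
c(Y) = -24*Y + 2*Y² (c(Y) = Y² + (Y² - 24*Y) = -24*Y + 2*Y²)
H = 4593600 (H = (2*(-4)*(-12 - 4) + 2272)*(1085 + 829) = (2*(-4)*(-16) + 2272)*1914 = (128 + 2272)*1914 = 2400*1914 = 4593600)
H + (1349/653 + 497/1801) = 4593600 + (1349/653 + 497/1801) = 4593600 + 2754090/1176053 = 5402319814890/1176053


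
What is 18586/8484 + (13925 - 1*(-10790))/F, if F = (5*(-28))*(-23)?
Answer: 1925207/195132 ≈ 9.8662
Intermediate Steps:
F = 3220 (F = -140*(-23) = 3220)
18586/8484 + (13925 - 1*(-10790))/F = 18586/8484 + (13925 - 1*(-10790))/3220 = 18586*(1/8484) + (13925 + 10790)*(1/3220) = 9293/4242 + 24715*(1/3220) = 9293/4242 + 4943/644 = 1925207/195132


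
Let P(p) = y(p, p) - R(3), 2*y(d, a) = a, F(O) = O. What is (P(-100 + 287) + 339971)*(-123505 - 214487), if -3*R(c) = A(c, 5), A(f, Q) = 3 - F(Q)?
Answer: -114938855156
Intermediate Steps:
y(d, a) = a/2
A(f, Q) = 3 - Q
R(c) = ⅔ (R(c) = -(3 - 1*5)/3 = -(3 - 5)/3 = -⅓*(-2) = ⅔)
P(p) = -⅔ + p/2 (P(p) = p/2 - 1*⅔ = p/2 - ⅔ = -⅔ + p/2)
(P(-100 + 287) + 339971)*(-123505 - 214487) = ((-⅔ + (-100 + 287)/2) + 339971)*(-123505 - 214487) = ((-⅔ + (½)*187) + 339971)*(-337992) = ((-⅔ + 187/2) + 339971)*(-337992) = (557/6 + 339971)*(-337992) = (2040383/6)*(-337992) = -114938855156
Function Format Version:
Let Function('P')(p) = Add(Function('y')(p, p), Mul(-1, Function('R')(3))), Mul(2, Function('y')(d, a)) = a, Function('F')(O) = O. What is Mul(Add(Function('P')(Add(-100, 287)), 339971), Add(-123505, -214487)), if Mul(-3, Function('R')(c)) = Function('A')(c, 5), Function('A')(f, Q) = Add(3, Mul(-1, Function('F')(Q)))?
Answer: -114938855156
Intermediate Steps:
Function('y')(d, a) = Mul(Rational(1, 2), a)
Function('A')(f, Q) = Add(3, Mul(-1, Q))
Function('R')(c) = Rational(2, 3) (Function('R')(c) = Mul(Rational(-1, 3), Add(3, Mul(-1, 5))) = Mul(Rational(-1, 3), Add(3, -5)) = Mul(Rational(-1, 3), -2) = Rational(2, 3))
Function('P')(p) = Add(Rational(-2, 3), Mul(Rational(1, 2), p)) (Function('P')(p) = Add(Mul(Rational(1, 2), p), Mul(-1, Rational(2, 3))) = Add(Mul(Rational(1, 2), p), Rational(-2, 3)) = Add(Rational(-2, 3), Mul(Rational(1, 2), p)))
Mul(Add(Function('P')(Add(-100, 287)), 339971), Add(-123505, -214487)) = Mul(Add(Add(Rational(-2, 3), Mul(Rational(1, 2), Add(-100, 287))), 339971), Add(-123505, -214487)) = Mul(Add(Add(Rational(-2, 3), Mul(Rational(1, 2), 187)), 339971), -337992) = Mul(Add(Add(Rational(-2, 3), Rational(187, 2)), 339971), -337992) = Mul(Add(Rational(557, 6), 339971), -337992) = Mul(Rational(2040383, 6), -337992) = -114938855156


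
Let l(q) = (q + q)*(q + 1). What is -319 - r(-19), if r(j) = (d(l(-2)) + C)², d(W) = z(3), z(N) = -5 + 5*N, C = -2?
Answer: -383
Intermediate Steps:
l(q) = 2*q*(1 + q) (l(q) = (2*q)*(1 + q) = 2*q*(1 + q))
d(W) = 10 (d(W) = -5 + 5*3 = -5 + 15 = 10)
r(j) = 64 (r(j) = (10 - 2)² = 8² = 64)
-319 - r(-19) = -319 - 1*64 = -319 - 64 = -383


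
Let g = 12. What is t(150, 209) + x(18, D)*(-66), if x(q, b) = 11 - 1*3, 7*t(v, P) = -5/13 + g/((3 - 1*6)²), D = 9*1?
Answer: -144107/273 ≈ -527.86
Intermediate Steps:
D = 9
t(v, P) = 37/273 (t(v, P) = (-5/13 + 12/((3 - 1*6)²))/7 = (-5*1/13 + 12/((3 - 6)²))/7 = (-5/13 + 12/((-3)²))/7 = (-5/13 + 12/9)/7 = (-5/13 + 12*(⅑))/7 = (-5/13 + 4/3)/7 = (⅐)*(37/39) = 37/273)
x(q, b) = 8 (x(q, b) = 11 - 3 = 8)
t(150, 209) + x(18, D)*(-66) = 37/273 + 8*(-66) = 37/273 - 528 = -144107/273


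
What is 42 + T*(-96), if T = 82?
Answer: -7830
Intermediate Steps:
42 + T*(-96) = 42 + 82*(-96) = 42 - 7872 = -7830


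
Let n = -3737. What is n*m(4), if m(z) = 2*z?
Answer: -29896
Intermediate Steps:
n*m(4) = -7474*4 = -3737*8 = -29896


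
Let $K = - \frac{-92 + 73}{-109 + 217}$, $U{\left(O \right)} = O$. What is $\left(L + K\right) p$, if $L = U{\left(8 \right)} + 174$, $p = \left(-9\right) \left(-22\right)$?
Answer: $\frac{216425}{6} \approx 36071.0$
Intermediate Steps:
$K = \frac{19}{108}$ ($K = - \frac{-19}{108} = \left(-1\right) \left(- \frac{19}{108}\right) = \frac{19}{108} \approx 0.17593$)
$p = 198$
$L = 182$ ($L = 8 + 174 = 182$)
$\left(L + K\right) p = \left(182 + \frac{19}{108}\right) 198 = \frac{19675}{108} \cdot 198 = \frac{216425}{6}$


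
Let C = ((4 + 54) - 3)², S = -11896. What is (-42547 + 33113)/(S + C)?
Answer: 9434/8871 ≈ 1.0635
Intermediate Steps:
C = 3025 (C = (58 - 3)² = 55² = 3025)
(-42547 + 33113)/(S + C) = (-42547 + 33113)/(-11896 + 3025) = -9434/(-8871) = -9434*(-1/8871) = 9434/8871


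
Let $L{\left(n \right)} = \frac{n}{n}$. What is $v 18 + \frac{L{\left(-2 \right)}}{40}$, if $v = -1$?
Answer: $- \frac{719}{40} \approx -17.975$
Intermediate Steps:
$L{\left(n \right)} = 1$
$v 18 + \frac{L{\left(-2 \right)}}{40} = \left(-1\right) 18 + 1 \cdot \frac{1}{40} = -18 + 1 \cdot \frac{1}{40} = -18 + \frac{1}{40} = - \frac{719}{40}$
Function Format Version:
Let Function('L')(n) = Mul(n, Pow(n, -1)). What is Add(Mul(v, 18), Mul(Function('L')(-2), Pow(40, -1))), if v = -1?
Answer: Rational(-719, 40) ≈ -17.975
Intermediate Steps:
Function('L')(n) = 1
Add(Mul(v, 18), Mul(Function('L')(-2), Pow(40, -1))) = Add(Mul(-1, 18), Mul(1, Pow(40, -1))) = Add(-18, Mul(1, Rational(1, 40))) = Add(-18, Rational(1, 40)) = Rational(-719, 40)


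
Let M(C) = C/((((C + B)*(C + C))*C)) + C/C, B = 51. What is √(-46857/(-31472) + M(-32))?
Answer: √222408105801/298984 ≈ 1.5773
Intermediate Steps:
M(C) = 1 + 1/(2*C*(51 + C)) (M(C) = C/((((C + 51)*(C + C))*C)) + C/C = C/((((51 + C)*(2*C))*C)) + 1 = C/(((2*C*(51 + C))*C)) + 1 = C/((2*C²*(51 + C))) + 1 = C*(1/(2*C²*(51 + C))) + 1 = 1/(2*C*(51 + C)) + 1 = 1 + 1/(2*C*(51 + C)))
√(-46857/(-31472) + M(-32)) = √(-46857/(-31472) + (½ + (-32)² + 51*(-32))/((-32)*(51 - 32))) = √(-46857*(-1/31472) - 1/32*(½ + 1024 - 1632)/19) = √(46857/31472 - 1/32*1/19*(-1215/2)) = √(46857/31472 + 1215/1216) = √(5951037/2391872) = √222408105801/298984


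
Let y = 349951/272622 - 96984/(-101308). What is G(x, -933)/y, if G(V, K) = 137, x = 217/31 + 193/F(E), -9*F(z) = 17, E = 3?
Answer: 135134791854/2210457427 ≈ 61.134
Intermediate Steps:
F(z) = -17/9 (F(z) = -⅑*17 = -17/9)
x = -1618/17 (x = 217/31 + 193/(-17/9) = 217*(1/31) + 193*(-9/17) = 7 - 1737/17 = -1618/17 ≈ -95.177)
y = 2210457427/986385342 (y = 349951*(1/272622) - 96984*(-1/101308) = 49993/38946 + 24246/25327 = 2210457427/986385342 ≈ 2.2410)
G(x, -933)/y = 137/(2210457427/986385342) = 137*(986385342/2210457427) = 135134791854/2210457427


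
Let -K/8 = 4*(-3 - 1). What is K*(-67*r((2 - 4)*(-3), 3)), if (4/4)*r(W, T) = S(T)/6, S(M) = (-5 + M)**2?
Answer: -17152/3 ≈ -5717.3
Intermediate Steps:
K = 128 (K = -32*(-3 - 1) = -32*(-4) = -8*(-16) = 128)
r(W, T) = (-5 + T)**2/6
K*(-67*r((2 - 4)*(-3), 3)) = 128*(-67*(-5 + 3)**2/6) = 128*(-67*(-2)**2/6) = 128*(-67*4/6) = 128*(-67*2/3) = 128*(-134/3) = -17152/3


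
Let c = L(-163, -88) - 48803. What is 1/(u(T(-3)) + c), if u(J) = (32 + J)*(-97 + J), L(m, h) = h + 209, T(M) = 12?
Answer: -1/52422 ≈ -1.9076e-5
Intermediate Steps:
L(m, h) = 209 + h
u(J) = (-97 + J)*(32 + J)
c = -48682 (c = (209 - 88) - 48803 = 121 - 48803 = -48682)
1/(u(T(-3)) + c) = 1/((-3104 + 12² - 65*12) - 48682) = 1/((-3104 + 144 - 780) - 48682) = 1/(-3740 - 48682) = 1/(-52422) = -1/52422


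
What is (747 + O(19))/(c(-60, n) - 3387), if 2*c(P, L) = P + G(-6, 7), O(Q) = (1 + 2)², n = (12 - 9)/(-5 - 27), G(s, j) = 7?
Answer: -1512/6827 ≈ -0.22147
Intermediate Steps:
n = -3/32 (n = 3/(-32) = 3*(-1/32) = -3/32 ≈ -0.093750)
O(Q) = 9 (O(Q) = 3² = 9)
c(P, L) = 7/2 + P/2 (c(P, L) = (P + 7)/2 = (7 + P)/2 = 7/2 + P/2)
(747 + O(19))/(c(-60, n) - 3387) = (747 + 9)/((7/2 + (½)*(-60)) - 3387) = 756/((7/2 - 30) - 3387) = 756/(-53/2 - 3387) = 756/(-6827/2) = 756*(-2/6827) = -1512/6827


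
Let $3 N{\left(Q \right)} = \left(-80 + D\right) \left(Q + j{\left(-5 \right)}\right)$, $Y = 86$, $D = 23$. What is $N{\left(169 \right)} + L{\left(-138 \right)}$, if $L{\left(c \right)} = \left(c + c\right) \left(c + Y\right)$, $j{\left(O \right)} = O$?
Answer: $11236$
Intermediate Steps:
$L{\left(c \right)} = 2 c \left(86 + c\right)$ ($L{\left(c \right)} = \left(c + c\right) \left(c + 86\right) = 2 c \left(86 + c\right)$)
$N{\left(Q \right)} = 95 - 19 Q$ ($N{\left(Q \right)} = \frac{\left(-80 + 23\right) \left(Q - 5\right)}{3} = \frac{\left(-57\right) \left(-5 + Q\right)}{3} = \frac{285 - 57 Q}{3} = 95 - 19 Q$)
$N{\left(169 \right)} + L{\left(-138 \right)} = \left(95 - 3211\right) + 2 \left(-138\right) \left(86 - 138\right) = \left(95 - 3211\right) + 2 \left(-138\right) \left(-52\right) = -3116 + 14352 = 11236$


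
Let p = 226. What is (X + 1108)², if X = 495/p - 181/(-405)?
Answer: 10334068593137641/8377740900 ≈ 1.2335e+6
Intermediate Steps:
X = 241381/91530 (X = 495/226 - 181/(-405) = 495*(1/226) - 181*(-1/405) = 495/226 + 181/405 = 241381/91530 ≈ 2.6372)
(X + 1108)² = (241381/91530 + 1108)² = (101656621/91530)² = 10334068593137641/8377740900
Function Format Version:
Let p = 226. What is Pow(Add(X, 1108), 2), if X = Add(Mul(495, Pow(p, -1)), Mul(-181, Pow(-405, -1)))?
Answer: Rational(10334068593137641, 8377740900) ≈ 1.2335e+6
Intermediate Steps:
X = Rational(241381, 91530) (X = Add(Mul(495, Pow(226, -1)), Mul(-181, Pow(-405, -1))) = Add(Mul(495, Rational(1, 226)), Mul(-181, Rational(-1, 405))) = Add(Rational(495, 226), Rational(181, 405)) = Rational(241381, 91530) ≈ 2.6372)
Pow(Add(X, 1108), 2) = Pow(Add(Rational(241381, 91530), 1108), 2) = Pow(Rational(101656621, 91530), 2) = Rational(10334068593137641, 8377740900)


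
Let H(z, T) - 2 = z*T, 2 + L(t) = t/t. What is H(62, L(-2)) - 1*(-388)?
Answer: 328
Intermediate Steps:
L(t) = -1 (L(t) = -2 + t/t = -2 + 1 = -1)
H(z, T) = 2 + T*z (H(z, T) = 2 + z*T = 2 + T*z)
H(62, L(-2)) - 1*(-388) = (2 - 1*62) - 1*(-388) = (2 - 62) + 388 = -60 + 388 = 328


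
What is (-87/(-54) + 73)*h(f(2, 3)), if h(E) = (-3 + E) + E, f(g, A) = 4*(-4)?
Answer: -47005/18 ≈ -2611.4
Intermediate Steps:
f(g, A) = -16
h(E) = -3 + 2*E
(-87/(-54) + 73)*h(f(2, 3)) = (-87/(-54) + 73)*(-3 + 2*(-16)) = (-87*(-1/54) + 73)*(-3 - 32) = (29/18 + 73)*(-35) = (1343/18)*(-35) = -47005/18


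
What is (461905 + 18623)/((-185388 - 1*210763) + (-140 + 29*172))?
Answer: -480528/391303 ≈ -1.2280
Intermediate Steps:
(461905 + 18623)/((-185388 - 1*210763) + (-140 + 29*172)) = 480528/((-185388 - 210763) + (-140 + 4988)) = 480528/(-396151 + 4848) = 480528/(-391303) = 480528*(-1/391303) = -480528/391303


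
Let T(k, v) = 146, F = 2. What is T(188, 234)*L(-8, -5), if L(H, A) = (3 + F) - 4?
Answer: 146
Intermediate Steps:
L(H, A) = 1 (L(H, A) = (3 + 2) - 4 = 5 - 4 = 1)
T(188, 234)*L(-8, -5) = 146*1 = 146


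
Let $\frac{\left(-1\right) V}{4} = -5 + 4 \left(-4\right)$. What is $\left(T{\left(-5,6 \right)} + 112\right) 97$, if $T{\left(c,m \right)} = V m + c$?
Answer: $59267$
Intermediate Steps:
$V = 84$ ($V = - 4 \left(-5 + 4 \left(-4\right)\right) = - 4 \left(-5 - 16\right) = \left(-4\right) \left(-21\right) = 84$)
$T{\left(c,m \right)} = c + 84 m$ ($T{\left(c,m \right)} = 84 m + c = c + 84 m$)
$\left(T{\left(-5,6 \right)} + 112\right) 97 = \left(\left(-5 + 84 \cdot 6\right) + 112\right) 97 = \left(\left(-5 + 504\right) + 112\right) 97 = \left(499 + 112\right) 97 = 611 \cdot 97 = 59267$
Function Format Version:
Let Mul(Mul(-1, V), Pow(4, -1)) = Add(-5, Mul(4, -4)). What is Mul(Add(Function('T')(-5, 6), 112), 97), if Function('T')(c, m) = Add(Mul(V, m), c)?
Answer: 59267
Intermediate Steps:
V = 84 (V = Mul(-4, Add(-5, Mul(4, -4))) = Mul(-4, Add(-5, -16)) = Mul(-4, -21) = 84)
Function('T')(c, m) = Add(c, Mul(84, m)) (Function('T')(c, m) = Add(Mul(84, m), c) = Add(c, Mul(84, m)))
Mul(Add(Function('T')(-5, 6), 112), 97) = Mul(Add(Add(-5, Mul(84, 6)), 112), 97) = Mul(Add(Add(-5, 504), 112), 97) = Mul(Add(499, 112), 97) = Mul(611, 97) = 59267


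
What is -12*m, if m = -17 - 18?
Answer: 420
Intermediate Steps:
m = -35
-12*m = -12*(-35) = 420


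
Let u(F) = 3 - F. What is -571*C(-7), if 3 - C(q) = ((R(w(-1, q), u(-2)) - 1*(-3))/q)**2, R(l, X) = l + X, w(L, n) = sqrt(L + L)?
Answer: -48535/49 + 9136*I*sqrt(2)/49 ≈ -990.51 + 263.68*I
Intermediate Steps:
w(L, n) = sqrt(2)*sqrt(L) (w(L, n) = sqrt(2*L) = sqrt(2)*sqrt(L))
R(l, X) = X + l
C(q) = 3 - (8 + I*sqrt(2))**2/q**2 (C(q) = 3 - ((((3 - 1*(-2)) + sqrt(2)*sqrt(-1)) - 1*(-3))/q)**2 = 3 - ((((3 + 2) + sqrt(2)*I) + 3)/q)**2 = 3 - (((5 + I*sqrt(2)) + 3)/q)**2 = 3 - ((8 + I*sqrt(2))/q)**2 = 3 - (8 + I*sqrt(2))**2/q**2)
-571*C(-7) = -571*(3 - 1*(8 + I*sqrt(2))**2/(-7)**2) = -571*(3 - 1*1/49*(8 + I*sqrt(2))**2) = -571*(3 - (8 + I*sqrt(2))**2/49) = -1713 + 571*(8 + I*sqrt(2))**2/49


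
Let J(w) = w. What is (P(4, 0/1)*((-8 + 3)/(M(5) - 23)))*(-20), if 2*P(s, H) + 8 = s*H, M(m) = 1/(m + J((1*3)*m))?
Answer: 8000/459 ≈ 17.429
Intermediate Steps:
M(m) = 1/(4*m) (M(m) = 1/(m + (1*3)*m) = 1/(m + 3*m) = 1/(4*m))
P(s, H) = -4 + H*s/2 (P(s, H) = -4 + (s*H)/2 = -4 + (H*s)/2 = -4 + H*s/2)
(P(4, 0/1)*((-8 + 3)/(M(5) - 23)))*(-20) = ((-4 + (½)*(0/1)*4)*((-8 + 3)/((¼)/5 - 23)))*(-20) = ((-4 + (½)*(0*1)*4)*(-5/((¼)*(⅕) - 23)))*(-20) = ((-4 + (½)*0*4)*(-5/(1/20 - 23)))*(-20) = ((-4 + 0)*(-5/(-459/20)))*(-20) = -(-20)*(-20)/459*(-20) = -4*100/459*(-20) = -400/459*(-20) = 8000/459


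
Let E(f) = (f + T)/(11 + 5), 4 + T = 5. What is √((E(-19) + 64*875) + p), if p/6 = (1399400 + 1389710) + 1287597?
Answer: √392259854/4 ≈ 4951.4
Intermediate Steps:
T = 1 (T = -4 + 5 = 1)
E(f) = 1/16 + f/16 (E(f) = (f + 1)/(11 + 5) = (1 + f)/16 = (1 + f)*(1/16) = 1/16 + f/16)
p = 24460242 (p = 6*((1399400 + 1389710) + 1287597) = 6*(2789110 + 1287597) = 6*4076707 = 24460242)
√((E(-19) + 64*875) + p) = √(((1/16 + (1/16)*(-19)) + 64*875) + 24460242) = √(((1/16 - 19/16) + 56000) + 24460242) = √((-9/8 + 56000) + 24460242) = √(447991/8 + 24460242) = √(196129927/8) = √392259854/4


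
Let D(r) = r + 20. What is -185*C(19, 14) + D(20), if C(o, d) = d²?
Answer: -36220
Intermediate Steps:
D(r) = 20 + r
-185*C(19, 14) + D(20) = -185*14² + (20 + 20) = -185*196 + 40 = -36260 + 40 = -36220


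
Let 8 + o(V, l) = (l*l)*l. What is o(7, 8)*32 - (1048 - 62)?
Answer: 15142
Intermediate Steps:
o(V, l) = -8 + l³ (o(V, l) = -8 + (l*l)*l = -8 + l²*l = -8 + l³)
o(7, 8)*32 - (1048 - 62) = (-8 + 8³)*32 - (1048 - 62) = (-8 + 512)*32 - 1*986 = 504*32 - 986 = 16128 - 986 = 15142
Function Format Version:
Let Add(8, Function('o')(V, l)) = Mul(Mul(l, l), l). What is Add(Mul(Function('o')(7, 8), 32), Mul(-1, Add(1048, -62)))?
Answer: 15142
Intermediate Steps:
Function('o')(V, l) = Add(-8, Pow(l, 3)) (Function('o')(V, l) = Add(-8, Mul(Mul(l, l), l)) = Add(-8, Mul(Pow(l, 2), l)) = Add(-8, Pow(l, 3)))
Add(Mul(Function('o')(7, 8), 32), Mul(-1, Add(1048, -62))) = Add(Mul(Add(-8, Pow(8, 3)), 32), Mul(-1, Add(1048, -62))) = Add(Mul(Add(-8, 512), 32), Mul(-1, 986)) = Add(Mul(504, 32), -986) = Add(16128, -986) = 15142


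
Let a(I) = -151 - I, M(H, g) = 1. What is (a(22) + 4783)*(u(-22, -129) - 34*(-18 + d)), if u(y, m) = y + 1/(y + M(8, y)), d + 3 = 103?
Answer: -272040710/21 ≈ -1.2954e+7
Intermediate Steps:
d = 100 (d = -3 + 103 = 100)
u(y, m) = y + 1/(1 + y) (u(y, m) = y + 1/(y + 1) = y + 1/(1 + y))
(a(22) + 4783)*(u(-22, -129) - 34*(-18 + d)) = ((-151 - 1*22) + 4783)*((1 - 22 + (-22)**2)/(1 - 22) - 34*(-18 + 100)) = ((-151 - 22) + 4783)*((1 - 22 + 484)/(-21) - 34*82) = (-173 + 4783)*(-1/21*463 - 2788) = 4610*(-463/21 - 2788) = 4610*(-59011/21) = -272040710/21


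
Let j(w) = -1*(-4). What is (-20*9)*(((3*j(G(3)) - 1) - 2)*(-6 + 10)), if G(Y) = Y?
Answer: -6480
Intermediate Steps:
j(w) = 4
(-20*9)*(((3*j(G(3)) - 1) - 2)*(-6 + 10)) = (-20*9)*(((3*4 - 1) - 2)*(-6 + 10)) = -180*((12 - 1) - 2)*4 = -180*(11 - 2)*4 = -1620*4 = -180*36 = -6480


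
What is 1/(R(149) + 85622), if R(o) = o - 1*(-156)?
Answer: 1/85927 ≈ 1.1638e-5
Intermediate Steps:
R(o) = 156 + o (R(o) = o + 156 = 156 + o)
1/(R(149) + 85622) = 1/((156 + 149) + 85622) = 1/(305 + 85622) = 1/85927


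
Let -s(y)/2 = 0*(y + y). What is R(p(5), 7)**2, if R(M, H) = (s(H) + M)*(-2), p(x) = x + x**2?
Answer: 3600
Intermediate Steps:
s(y) = 0 (s(y) = -0*(y + y) = -0*2*y = -2*0 = 0)
R(M, H) = -2*M (R(M, H) = (0 + M)*(-2) = M*(-2) = -2*M)
R(p(5), 7)**2 = (-10*(1 + 5))**2 = (-10*6)**2 = (-2*30)**2 = (-60)**2 = 3600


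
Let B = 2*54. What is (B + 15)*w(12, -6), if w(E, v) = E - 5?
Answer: 861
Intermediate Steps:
w(E, v) = -5 + E
B = 108
(B + 15)*w(12, -6) = (108 + 15)*(-5 + 12) = 123*7 = 861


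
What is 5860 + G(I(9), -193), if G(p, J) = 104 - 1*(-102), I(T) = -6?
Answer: 6066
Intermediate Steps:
G(p, J) = 206 (G(p, J) = 104 + 102 = 206)
5860 + G(I(9), -193) = 5860 + 206 = 6066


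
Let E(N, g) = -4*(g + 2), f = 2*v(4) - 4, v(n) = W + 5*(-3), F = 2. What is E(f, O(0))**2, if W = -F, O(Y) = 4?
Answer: 576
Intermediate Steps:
W = -2 (W = -1*2 = -2)
v(n) = -17 (v(n) = -2 + 5*(-3) = -2 - 15 = -17)
f = -38 (f = 2*(-17) - 4 = -34 - 4 = -38)
E(N, g) = -8 - 4*g (E(N, g) = -4*(2 + g) = -8 - 4*g)
E(f, O(0))**2 = (-8 - 4*4)**2 = (-8 - 16)**2 = (-24)**2 = 576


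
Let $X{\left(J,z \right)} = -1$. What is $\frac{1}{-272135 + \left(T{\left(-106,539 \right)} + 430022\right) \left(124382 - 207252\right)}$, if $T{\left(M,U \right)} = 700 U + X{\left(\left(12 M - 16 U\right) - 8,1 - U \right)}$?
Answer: $- \frac{1}{66902963405} \approx -1.4947 \cdot 10^{-11}$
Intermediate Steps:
$T{\left(M,U \right)} = -1 + 700 U$ ($T{\left(M,U \right)} = 700 U - 1 = -1 + 700 U$)
$\frac{1}{-272135 + \left(T{\left(-106,539 \right)} + 430022\right) \left(124382 - 207252\right)} = \frac{1}{-272135 + \left(\left(-1 + 700 \cdot 539\right) + 430022\right) \left(124382 - 207252\right)} = \frac{1}{-272135 + \left(\left(-1 + 377300\right) + 430022\right) \left(-82870\right)} = \frac{1}{-272135 + \left(377299 + 430022\right) \left(-82870\right)} = \frac{1}{-272135 + 807321 \left(-82870\right)} = \frac{1}{-272135 - 66902691270} = \frac{1}{-66902963405} = - \frac{1}{66902963405}$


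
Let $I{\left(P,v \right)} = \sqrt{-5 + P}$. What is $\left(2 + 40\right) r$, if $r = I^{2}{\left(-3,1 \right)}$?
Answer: $-336$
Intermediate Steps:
$r = -8$ ($r = \left(\sqrt{-5 - 3}\right)^{2} = \left(\sqrt{-8}\right)^{2} = \left(2 i \sqrt{2}\right)^{2} = -8$)
$\left(2 + 40\right) r = \left(2 + 40\right) \left(-8\right) = 42 \left(-8\right) = -336$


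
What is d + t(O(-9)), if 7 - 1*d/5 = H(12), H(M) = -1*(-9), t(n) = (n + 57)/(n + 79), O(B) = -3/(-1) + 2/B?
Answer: -3411/368 ≈ -9.2690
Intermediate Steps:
O(B) = 3 + 2/B (O(B) = -3*(-1) + 2/B = 3 + 2/B)
t(n) = (57 + n)/(79 + n)
H(M) = 9
d = -10 (d = 35 - 5*9 = 35 - 45 = -10)
d + t(O(-9)) = -10 + (57 + (3 + 2/(-9)))/(79 + (3 + 2/(-9))) = -10 + (57 + (3 + 2*(-⅑)))/(79 + (3 + 2*(-⅑))) = -10 + (57 + (3 - 2/9))/(79 + (3 - 2/9)) = -10 + (57 + 25/9)/(79 + 25/9) = -10 + (538/9)/(736/9) = -10 + (9/736)*(538/9) = -10 + 269/368 = -3411/368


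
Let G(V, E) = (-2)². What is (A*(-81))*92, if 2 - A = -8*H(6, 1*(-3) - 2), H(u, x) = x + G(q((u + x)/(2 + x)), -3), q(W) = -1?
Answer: 44712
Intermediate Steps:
G(V, E) = 4
H(u, x) = 4 + x (H(u, x) = x + 4 = 4 + x)
A = -6 (A = 2 - (-8)*(4 + (1*(-3) - 2)) = 2 - (-8)*(4 + (-3 - 2)) = 2 - (-8)*(4 - 5) = 2 - (-8)*(-1) = 2 - 1*8 = 2 - 8 = -6)
(A*(-81))*92 = -6*(-81)*92 = 486*92 = 44712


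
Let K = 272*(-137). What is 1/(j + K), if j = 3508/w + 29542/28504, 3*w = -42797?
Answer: -609942844/22728427972377 ≈ -2.6836e-5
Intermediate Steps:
w = -42797/3 (w = (⅓)*(-42797) = -42797/3 ≈ -14266.)
j = 482166439/609942844 (j = 3508/(-42797/3) + 29542/28504 = 3508*(-3/42797) + 29542*(1/28504) = -10524/42797 + 14771/14252 = 482166439/609942844 ≈ 0.79051)
K = -37264
1/(j + K) = 1/(482166439/609942844 - 37264) = 1/(-22728427972377/609942844) = -609942844/22728427972377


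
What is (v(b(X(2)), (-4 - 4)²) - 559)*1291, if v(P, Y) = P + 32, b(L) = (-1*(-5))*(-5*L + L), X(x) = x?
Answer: -731997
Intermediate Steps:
b(L) = -20*L (b(L) = 5*(-4*L) = -20*L)
v(P, Y) = 32 + P
(v(b(X(2)), (-4 - 4)²) - 559)*1291 = ((32 - 20*2) - 559)*1291 = ((32 - 40) - 559)*1291 = (-8 - 559)*1291 = -567*1291 = -731997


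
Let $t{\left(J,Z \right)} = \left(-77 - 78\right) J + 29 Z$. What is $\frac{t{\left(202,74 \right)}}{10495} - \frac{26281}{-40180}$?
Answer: $- \frac{874137}{411404} \approx -2.1248$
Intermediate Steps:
$t{\left(J,Z \right)} = - 155 J + 29 Z$
$\frac{t{\left(202,74 \right)}}{10495} - \frac{26281}{-40180} = \frac{\left(-155\right) 202 + 29 \cdot 74}{10495} - \frac{26281}{-40180} = \left(-31310 + 2146\right) \frac{1}{10495} - - \frac{641}{980} = \left(-29164\right) \frac{1}{10495} + \frac{641}{980} = - \frac{29164}{10495} + \frac{641}{980} = - \frac{874137}{411404}$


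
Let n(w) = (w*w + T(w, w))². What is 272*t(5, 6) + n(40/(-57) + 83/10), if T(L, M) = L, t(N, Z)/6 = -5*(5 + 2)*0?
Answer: 450552882465361/105560010000 ≈ 4268.2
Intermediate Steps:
t(N, Z) = 0 (t(N, Z) = 6*(-5*(5 + 2)*0) = 6*(-5*7*0) = 6*(-35*0) = 6*0 = 0)
n(w) = (w + w²)² (n(w) = (w*w + w)² = (w² + w)² = (w + w²)²)
272*t(5, 6) + n(40/(-57) + 83/10) = 272*0 + (40/(-57) + 83/10)²*(1 + (40/(-57) + 83/10))² = 0 + (40*(-1/57) + 83*(⅒))²*(1 + (40*(-1/57) + 83*(⅒)))² = 0 + (-40/57 + 83/10)²*(1 + (-40/57 + 83/10))² = 0 + (4331/570)²*(1 + 4331/570)² = 0 + 18757561*(4901/570)²/324900 = 0 + (18757561/324900)*(24019801/324900) = 0 + 450552882465361/105560010000 = 450552882465361/105560010000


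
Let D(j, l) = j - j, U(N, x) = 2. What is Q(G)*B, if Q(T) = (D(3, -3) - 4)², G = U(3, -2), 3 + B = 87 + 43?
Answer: 2032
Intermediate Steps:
B = 127 (B = -3 + (87 + 43) = -3 + 130 = 127)
G = 2
D(j, l) = 0
Q(T) = 16 (Q(T) = (0 - 4)² = (-4)² = 16)
Q(G)*B = 16*127 = 2032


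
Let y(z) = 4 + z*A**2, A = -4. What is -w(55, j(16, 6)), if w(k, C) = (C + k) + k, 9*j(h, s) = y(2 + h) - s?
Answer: -1276/9 ≈ -141.78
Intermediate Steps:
y(z) = 4 + 16*z (y(z) = 4 + z*(-4)**2 = 4 + z*16 = 4 + 16*z)
j(h, s) = 4 - s/9 + 16*h/9 (j(h, s) = ((4 + 16*(2 + h)) - s)/9 = ((4 + (32 + 16*h)) - s)/9 = ((36 + 16*h) - s)/9 = (36 - s + 16*h)/9 = 4 - s/9 + 16*h/9)
w(k, C) = C + 2*k
-w(55, j(16, 6)) = -((4 - 1/9*6 + (16/9)*16) + 2*55) = -((4 - 2/3 + 256/9) + 110) = -(286/9 + 110) = -1*1276/9 = -1276/9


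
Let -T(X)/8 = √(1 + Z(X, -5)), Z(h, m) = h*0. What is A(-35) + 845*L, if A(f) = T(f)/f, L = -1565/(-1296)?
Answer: 46295243/45360 ≈ 1020.6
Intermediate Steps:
Z(h, m) = 0
L = 1565/1296 (L = -1565*(-1/1296) = 1565/1296 ≈ 1.2076)
T(X) = -8 (T(X) = -8*√(1 + 0) = -8*√1 = -8*1 = -8)
A(f) = -8/f
A(-35) + 845*L = -8/(-35) + 845*(1565/1296) = -8*(-1/35) + 1322425/1296 = 8/35 + 1322425/1296 = 46295243/45360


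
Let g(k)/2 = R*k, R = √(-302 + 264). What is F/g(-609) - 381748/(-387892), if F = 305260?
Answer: 95437/96973 + 76315*I*√38/11571 ≈ 0.98416 + 40.657*I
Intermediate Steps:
R = I*√38 (R = √(-38) = I*√38 ≈ 6.1644*I)
g(k) = 2*I*k*√38 (g(k) = 2*((I*√38)*k) = 2*(I*k*√38) = 2*I*k*√38)
F/g(-609) - 381748/(-387892) = 305260/((2*I*(-609)*√38)) - 381748/(-387892) = 305260/((-1218*I*√38)) - 381748*(-1/387892) = 305260*(I*√38/46284) + 95437/96973 = 76315*I*√38/11571 + 95437/96973 = 95437/96973 + 76315*I*√38/11571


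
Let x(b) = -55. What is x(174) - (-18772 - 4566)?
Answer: 23283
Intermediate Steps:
x(174) - (-18772 - 4566) = -55 - (-18772 - 4566) = -55 - 1*(-23338) = -55 + 23338 = 23283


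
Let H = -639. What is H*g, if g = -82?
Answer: 52398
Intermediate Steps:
H*g = -639*(-82) = 52398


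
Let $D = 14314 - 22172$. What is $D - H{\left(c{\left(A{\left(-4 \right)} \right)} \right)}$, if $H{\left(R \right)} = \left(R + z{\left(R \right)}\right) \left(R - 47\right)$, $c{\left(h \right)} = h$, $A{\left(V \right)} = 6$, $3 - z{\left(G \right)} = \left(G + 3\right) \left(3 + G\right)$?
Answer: $-10810$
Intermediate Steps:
$z{\left(G \right)} = 3 - \left(3 + G\right)^{2}$ ($z{\left(G \right)} = 3 - \left(G + 3\right) \left(3 + G\right) = 3 - \left(3 + G\right) \left(3 + G\right) = 3 - \left(3 + G\right)^{2}$)
$H{\left(R \right)} = \left(-47 + R\right) \left(3 + R - \left(3 + R\right)^{2}\right)$ ($H{\left(R \right)} = \left(R - \left(-3 + \left(3 + R\right)^{2}\right)\right) \left(R - 47\right) = \left(3 + R - \left(3 + R\right)^{2}\right) \left(-47 + R\right) = \left(-47 + R\right) \left(3 + R - \left(3 + R\right)^{2}\right)$)
$D = -7858$ ($D = 14314 - 22172 = -7858$)
$D - H{\left(c{\left(A{\left(-4 \right)} \right)} \right)} = -7858 - \left(282 - 6^{3} + 42 \cdot 6^{2} + 229 \cdot 6\right) = -7858 - \left(282 - 216 + 42 \cdot 36 + 1374\right) = -7858 - \left(282 - 216 + 1512 + 1374\right) = -7858 - 2952 = -10810$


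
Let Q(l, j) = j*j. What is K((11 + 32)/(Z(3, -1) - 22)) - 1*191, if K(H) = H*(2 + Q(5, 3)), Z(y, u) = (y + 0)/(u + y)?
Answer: -8777/41 ≈ -214.07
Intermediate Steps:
Z(y, u) = y/(u + y)
Q(l, j) = j²
K(H) = 11*H (K(H) = H*(2 + 3²) = H*(2 + 9) = H*11 = 11*H)
K((11 + 32)/(Z(3, -1) - 22)) - 1*191 = 11*((11 + 32)/(3/(-1 + 3) - 22)) - 1*191 = 11*(43/(3/2 - 22)) - 191 = 11*(43/(-41/2)) - 191 = 11*(43*(-2/41)) - 191 = 11*(-86/41) - 191 = -946/41 - 191 = -8777/41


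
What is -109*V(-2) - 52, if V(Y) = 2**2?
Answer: -488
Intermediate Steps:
V(Y) = 4
-109*V(-2) - 52 = -109*4 - 52 = -436 - 52 = -488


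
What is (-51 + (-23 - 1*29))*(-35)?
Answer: 3605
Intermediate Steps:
(-51 + (-23 - 1*29))*(-35) = (-51 + (-23 - 29))*(-35) = (-51 - 52)*(-35) = -103*(-35) = 3605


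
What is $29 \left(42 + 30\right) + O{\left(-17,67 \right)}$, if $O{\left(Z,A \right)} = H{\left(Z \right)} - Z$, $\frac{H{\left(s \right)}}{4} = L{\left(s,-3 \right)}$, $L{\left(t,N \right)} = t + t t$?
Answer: $3193$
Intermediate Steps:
$L{\left(t,N \right)} = t + t^{2}$
$H{\left(s \right)} = 4 s \left(1 + s\right)$
$O{\left(Z,A \right)} = - Z + 4 Z \left(1 + Z\right)$ ($O{\left(Z,A \right)} = 4 Z \left(1 + Z\right) - Z = - Z + 4 Z \left(1 + Z\right)$)
$29 \left(42 + 30\right) + O{\left(-17,67 \right)} = 29 \left(42 + 30\right) - 17 \left(3 + 4 \left(-17\right)\right) = 29 \cdot 72 - 17 \left(3 - 68\right) = 2088 - -1105 = 2088 + 1105 = 3193$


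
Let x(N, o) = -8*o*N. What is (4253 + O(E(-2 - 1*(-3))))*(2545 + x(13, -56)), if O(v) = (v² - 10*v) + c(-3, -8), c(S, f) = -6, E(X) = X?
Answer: 35467822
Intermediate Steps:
x(N, o) = -8*N*o
O(v) = -6 + v² - 10*v (O(v) = (v² - 10*v) - 6 = -6 + v² - 10*v)
(4253 + O(E(-2 - 1*(-3))))*(2545 + x(13, -56)) = (4253 + (-6 + (-2 - 1*(-3))² - 10*(-2 - 1*(-3))))*(2545 - 8*13*(-56)) = (4253 + (-6 + (-2 + 3)² - 10*(-2 + 3)))*(2545 + 5824) = (4253 + (-6 + 1² - 10*1))*8369 = (4253 + (-6 + 1 - 10))*8369 = (4253 - 15)*8369 = 4238*8369 = 35467822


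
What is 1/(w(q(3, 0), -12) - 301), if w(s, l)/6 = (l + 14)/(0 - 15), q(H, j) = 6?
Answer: -5/1509 ≈ -0.0033135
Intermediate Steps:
w(s, l) = -28/5 - 2*l/5 (w(s, l) = 6*((l + 14)/(0 - 15)) = 6*((14 + l)/(-15)) = 6*((14 + l)*(-1/15)) = 6*(-14/15 - l/15) = -28/5 - 2*l/5)
1/(w(q(3, 0), -12) - 301) = 1/((-28/5 - 2/5*(-12)) - 301) = 1/((-28/5 + 24/5) - 301) = 1/(-4/5 - 301) = 1/(-1509/5) = -5/1509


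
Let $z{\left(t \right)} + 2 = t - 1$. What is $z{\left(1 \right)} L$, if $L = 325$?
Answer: $-650$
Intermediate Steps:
$z{\left(t \right)} = -3 + t$ ($z{\left(t \right)} = -2 + \left(t - 1\right) = -2 + \left(-1 + t\right) = -3 + t$)
$z{\left(1 \right)} L = \left(-3 + 1\right) 325 = \left(-2\right) 325 = -650$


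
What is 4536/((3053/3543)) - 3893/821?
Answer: 13182445079/2506513 ≈ 5259.3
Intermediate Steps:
4536/((3053/3543)) - 3893/821 = 4536/((3053*(1/3543))) - 3893*1/821 = 4536/(3053/3543) - 3893/821 = 4536*(3543/3053) - 3893/821 = 16071048/3053 - 3893/821 = 13182445079/2506513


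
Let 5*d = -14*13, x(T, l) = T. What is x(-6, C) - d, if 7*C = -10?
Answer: 152/5 ≈ 30.400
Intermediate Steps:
C = -10/7 (C = (1/7)*(-10) = -10/7 ≈ -1.4286)
d = -182/5 (d = (-14*13)/5 = (1/5)*(-182) = -182/5 ≈ -36.400)
x(-6, C) - d = -6 - 1*(-182/5) = -6 + 182/5 = 152/5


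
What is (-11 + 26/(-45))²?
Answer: 271441/2025 ≈ 134.04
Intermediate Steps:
(-11 + 26/(-45))² = (-11 + 26*(-1/45))² = (-11 - 26/45)² = (-521/45)² = 271441/2025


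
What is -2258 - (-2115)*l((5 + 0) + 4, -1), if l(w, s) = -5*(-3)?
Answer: 29467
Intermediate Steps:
l(w, s) = 15
-2258 - (-2115)*l((5 + 0) + 4, -1) = -2258 - (-2115)*15 = -2258 - 1*(-31725) = -2258 + 31725 = 29467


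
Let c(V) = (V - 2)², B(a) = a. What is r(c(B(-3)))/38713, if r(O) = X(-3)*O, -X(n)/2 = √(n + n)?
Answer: -50*I*√6/38713 ≈ -0.0031637*I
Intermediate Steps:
X(n) = -2*√2*√n (X(n) = -2*√(n + n) = -2*√2*√n)
c(V) = (-2 + V)²
r(O) = -2*I*O*√6 (r(O) = (-2*√2*√(-3))*O = (-2*√2*I*√3)*O = (-2*I*√6)*O = -2*I*O*√6)
r(c(B(-3)))/38713 = -2*I*(-2 - 3)²*√6/38713 = -2*I*(-5)²*√6*(1/38713) = -2*I*25*√6*(1/38713) = -50*I*√6*(1/38713) = -50*I*√6/38713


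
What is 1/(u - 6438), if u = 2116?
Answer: -1/4322 ≈ -0.00023137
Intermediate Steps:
1/(u - 6438) = 1/(2116 - 6438) = 1/(-4322) = -1/4322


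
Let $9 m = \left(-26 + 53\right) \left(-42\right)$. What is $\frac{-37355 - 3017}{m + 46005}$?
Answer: $- \frac{40372}{45879} \approx -0.87997$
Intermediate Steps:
$m = -126$ ($m = \frac{\left(-26 + 53\right) \left(-42\right)}{9} = \frac{27 \left(-42\right)}{9} = \frac{1}{9} \left(-1134\right) = -126$)
$\frac{-37355 - 3017}{m + 46005} = \frac{-37355 - 3017}{-126 + 46005} = - \frac{40372}{45879}$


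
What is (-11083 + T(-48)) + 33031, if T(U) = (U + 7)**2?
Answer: 23629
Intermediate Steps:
T(U) = (7 + U)**2
(-11083 + T(-48)) + 33031 = (-11083 + (7 - 48)**2) + 33031 = (-11083 + (-41)**2) + 33031 = (-11083 + 1681) + 33031 = -9402 + 33031 = 23629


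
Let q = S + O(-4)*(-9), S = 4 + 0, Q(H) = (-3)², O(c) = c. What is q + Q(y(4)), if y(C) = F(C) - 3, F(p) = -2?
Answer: 49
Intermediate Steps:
y(C) = -5 (y(C) = -2 - 3 = -5)
Q(H) = 9
S = 4
q = 40 (q = 4 - 4*(-9) = 4 + 36 = 40)
q + Q(y(4)) = 40 + 9 = 49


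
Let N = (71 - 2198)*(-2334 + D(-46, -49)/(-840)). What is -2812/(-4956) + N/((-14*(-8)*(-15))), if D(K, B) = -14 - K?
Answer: -5124861047/1734600 ≈ -2954.5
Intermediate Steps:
N = 173757466/35 (N = (71 - 2198)*(-2334 + (-14 - 1*(-46))/(-840)) = -2127*(-2334 + (-14 + 46)*(-1/840)) = -2127*(-2334 + 32*(-1/840)) = -2127*(-2334 - 4/105) = -2127*(-245074/105) = 173757466/35 ≈ 4.9645e+6)
-2812/(-4956) + N/((-14*(-8)*(-15))) = -2812/(-4956) + 173757466/(35*((-14*(-8)*(-15)))) = -2812*(-1/4956) + 173757466/(35*((112*(-15)))) = 703/1239 + (173757466/35)/(-1680) = 703/1239 + (173757466/35)*(-1/1680) = 703/1239 - 86878733/29400 = -5124861047/1734600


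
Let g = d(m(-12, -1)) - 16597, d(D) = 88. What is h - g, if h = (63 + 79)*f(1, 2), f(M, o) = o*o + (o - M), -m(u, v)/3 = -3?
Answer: 17219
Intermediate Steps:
m(u, v) = 9 (m(u, v) = -3*(-3) = 9)
f(M, o) = o + o² - M (f(M, o) = o² + (o - M) = o + o² - M)
g = -16509 (g = 88 - 16597 = -16509)
h = 710 (h = (63 + 79)*(2 + 2² - 1*1) = 142*(2 + 4 - 1) = 142*5 = 710)
h - g = 710 - 1*(-16509) = 710 + 16509 = 17219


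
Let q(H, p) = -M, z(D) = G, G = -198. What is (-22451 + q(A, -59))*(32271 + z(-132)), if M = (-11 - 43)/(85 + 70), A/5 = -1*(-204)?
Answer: -111609261123/155 ≈ -7.2006e+8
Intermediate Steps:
z(D) = -198
A = 1020 (A = 5*(-1*(-204)) = 5*204 = 1020)
M = -54/155 ≈ -0.34839
q(H, p) = 54/155 (q(H, p) = -1*(-54/155) = 54/155)
(-22451 + q(A, -59))*(32271 + z(-132)) = (-22451 + 54/155)*(32271 - 198) = -3479851/155*32073 = -111609261123/155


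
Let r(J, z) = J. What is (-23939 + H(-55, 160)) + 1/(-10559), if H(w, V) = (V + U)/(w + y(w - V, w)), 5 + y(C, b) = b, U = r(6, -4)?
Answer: -29070521524/1214285 ≈ -23940.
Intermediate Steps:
U = 6
y(C, b) = -5 + b
H(w, V) = (6 + V)/(-5 + 2*w) (H(w, V) = (V + 6)/(w + (-5 + w)) = (6 + V)/(-5 + 2*w))
(-23939 + H(-55, 160)) + 1/(-10559) = (-23939 + (6 + 160)/(-5 + 2*(-55))) + 1/(-10559) = (-23939 + 166/(-5 - 110)) - 1/10559 = (-23939 + 166/(-115)) - 1/10559 = (-23939 - 1/115*166) - 1/10559 = (-23939 - 166/115) - 1/10559 = -2753151/115 - 1/10559 = -29070521524/1214285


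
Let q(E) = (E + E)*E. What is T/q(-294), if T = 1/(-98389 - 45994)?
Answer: -1/24959777976 ≈ -4.0064e-11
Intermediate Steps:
T = -1/144383 (T = 1/(-144383) = -1/144383 ≈ -6.9260e-6)
q(E) = 2*E² (q(E) = (2*E)*E = 2*E²)
T/q(-294) = -1/(144383*(2*(-294)²)) = -1/(144383*(2*86436)) = -1/144383/172872 = -1/144383*1/172872 = -1/24959777976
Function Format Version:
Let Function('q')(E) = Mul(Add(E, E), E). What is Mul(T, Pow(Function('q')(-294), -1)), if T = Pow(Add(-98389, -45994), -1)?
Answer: Rational(-1, 24959777976) ≈ -4.0064e-11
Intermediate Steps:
T = Rational(-1, 144383) (T = Pow(-144383, -1) = Rational(-1, 144383) ≈ -6.9260e-6)
Function('q')(E) = Mul(2, Pow(E, 2)) (Function('q')(E) = Mul(Mul(2, E), E) = Mul(2, Pow(E, 2)))
Mul(T, Pow(Function('q')(-294), -1)) = Mul(Rational(-1, 144383), Pow(Mul(2, Pow(-294, 2)), -1)) = Mul(Rational(-1, 144383), Pow(Mul(2, 86436), -1)) = Mul(Rational(-1, 144383), Pow(172872, -1)) = Mul(Rational(-1, 144383), Rational(1, 172872)) = Rational(-1, 24959777976)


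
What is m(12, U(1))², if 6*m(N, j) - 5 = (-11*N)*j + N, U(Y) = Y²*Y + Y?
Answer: 61009/36 ≈ 1694.7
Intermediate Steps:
U(Y) = Y + Y³ (U(Y) = Y³ + Y = Y + Y³)
m(N, j) = ⅚ + N/6 - 11*N*j/6 (m(N, j) = ⅚ + ((-11*N)*j + N)/6 = ⅚ + (-11*N*j + N)/6 = ⅚ + (N - 11*N*j)/6 = ⅚ + (N/6 - 11*N*j/6) = ⅚ + N/6 - 11*N*j/6)
m(12, U(1))² = (⅚ + (⅙)*12 - 11/6*12*(1 + 1³))² = (⅚ + 2 - 11/6*12*(1 + 1))² = (⅚ + 2 - 11/6*12*2)² = (⅚ + 2 - 44)² = (-247/6)² = 61009/36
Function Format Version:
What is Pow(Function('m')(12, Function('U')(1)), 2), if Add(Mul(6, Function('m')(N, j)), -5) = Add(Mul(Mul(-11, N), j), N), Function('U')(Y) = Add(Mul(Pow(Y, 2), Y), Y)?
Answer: Rational(61009, 36) ≈ 1694.7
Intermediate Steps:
Function('U')(Y) = Add(Y, Pow(Y, 3)) (Function('U')(Y) = Add(Pow(Y, 3), Y) = Add(Y, Pow(Y, 3)))
Function('m')(N, j) = Add(Rational(5, 6), Mul(Rational(1, 6), N), Mul(Rational(-11, 6), N, j)) (Function('m')(N, j) = Add(Rational(5, 6), Mul(Rational(1, 6), Add(Mul(Mul(-11, N), j), N))) = Add(Rational(5, 6), Mul(Rational(1, 6), Add(Mul(-11, N, j), N))) = Add(Rational(5, 6), Mul(Rational(1, 6), Add(N, Mul(-11, N, j)))) = Add(Rational(5, 6), Add(Mul(Rational(1, 6), N), Mul(Rational(-11, 6), N, j))) = Add(Rational(5, 6), Mul(Rational(1, 6), N), Mul(Rational(-11, 6), N, j)))
Pow(Function('m')(12, Function('U')(1)), 2) = Pow(Add(Rational(5, 6), Mul(Rational(1, 6), 12), Mul(Rational(-11, 6), 12, Add(1, Pow(1, 3)))), 2) = Pow(Add(Rational(5, 6), 2, Mul(Rational(-11, 6), 12, Add(1, 1))), 2) = Pow(Add(Rational(5, 6), 2, Mul(Rational(-11, 6), 12, 2)), 2) = Pow(Add(Rational(5, 6), 2, -44), 2) = Pow(Rational(-247, 6), 2) = Rational(61009, 36)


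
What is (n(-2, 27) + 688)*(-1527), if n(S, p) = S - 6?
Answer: -1038360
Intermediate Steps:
n(S, p) = -6 + S
(n(-2, 27) + 688)*(-1527) = ((-6 - 2) + 688)*(-1527) = (-8 + 688)*(-1527) = 680*(-1527) = -1038360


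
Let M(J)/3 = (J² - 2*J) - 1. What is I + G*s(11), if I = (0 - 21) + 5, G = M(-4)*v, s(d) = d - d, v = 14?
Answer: -16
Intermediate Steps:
M(J) = -3 - 6*J + 3*J² (M(J) = 3*((J² - 2*J) - 1) = 3*(-1 + J² - 2*J) = -3 - 6*J + 3*J²)
s(d) = 0
G = 966 (G = (-3 - 6*(-4) + 3*(-4)²)*14 = (-3 + 24 + 3*16)*14 = (-3 + 24 + 48)*14 = 69*14 = 966)
I = -16 (I = -21 + 5 = -16)
I + G*s(11) = -16 + 966*0 = -16 + 0 = -16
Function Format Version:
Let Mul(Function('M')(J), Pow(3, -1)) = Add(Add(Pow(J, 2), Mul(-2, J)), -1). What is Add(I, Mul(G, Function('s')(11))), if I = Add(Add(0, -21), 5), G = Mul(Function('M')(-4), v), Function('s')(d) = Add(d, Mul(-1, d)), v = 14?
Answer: -16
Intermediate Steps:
Function('M')(J) = Add(-3, Mul(-6, J), Mul(3, Pow(J, 2))) (Function('M')(J) = Mul(3, Add(Add(Pow(J, 2), Mul(-2, J)), -1)) = Mul(3, Add(-1, Pow(J, 2), Mul(-2, J))) = Add(-3, Mul(-6, J), Mul(3, Pow(J, 2))))
Function('s')(d) = 0
G = 966 (G = Mul(Add(-3, Mul(-6, -4), Mul(3, Pow(-4, 2))), 14) = Mul(Add(-3, 24, Mul(3, 16)), 14) = Mul(Add(-3, 24, 48), 14) = Mul(69, 14) = 966)
I = -16 (I = Add(-21, 5) = -16)
Add(I, Mul(G, Function('s')(11))) = Add(-16, Mul(966, 0)) = Add(-16, 0) = -16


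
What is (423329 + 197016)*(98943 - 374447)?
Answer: -170907528880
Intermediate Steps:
(423329 + 197016)*(98943 - 374447) = 620345*(-275504) = -170907528880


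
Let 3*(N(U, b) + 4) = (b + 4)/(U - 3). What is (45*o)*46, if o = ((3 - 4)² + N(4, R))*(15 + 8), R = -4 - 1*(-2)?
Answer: -111090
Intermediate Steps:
R = -2 (R = -4 + 2 = -2)
N(U, b) = -4 + (4 + b)/(3*(-3 + U)) (N(U, b) = -4 + ((b + 4)/(U - 3))/3 = -4 + ((4 + b)/(-3 + U))/3 = -4 + (4 + b)/(3*(-3 + U)))
o = -161/3 (o = ((3 - 4)² + (40 - 2 - 12*4)/(3*(-3 + 4)))*(15 + 8) = ((-1)² + (⅓)*(40 - 2 - 48)/1)*23 = (1 + (⅓)*1*(-10))*23 = (1 - 10/3)*23 = -7/3*23 = -161/3 ≈ -53.667)
(45*o)*46 = (45*(-161/3))*46 = -2415*46 = -111090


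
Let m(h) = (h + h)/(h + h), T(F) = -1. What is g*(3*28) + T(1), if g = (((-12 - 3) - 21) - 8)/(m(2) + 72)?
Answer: -3769/73 ≈ -51.630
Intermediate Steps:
m(h) = 1 (m(h) = (2*h)/((2*h)) = (2*h)*(1/(2*h)) = 1)
g = -44/73 (g = (((-12 - 3) - 21) - 8)/(1 + 72) = ((-15 - 21) - 8)/73 = (-36 - 8)*(1/73) = -44*1/73 = -44/73 ≈ -0.60274)
g*(3*28) + T(1) = -132*28/73 - 1 = -44/73*84 - 1 = -3696/73 - 1 = -3769/73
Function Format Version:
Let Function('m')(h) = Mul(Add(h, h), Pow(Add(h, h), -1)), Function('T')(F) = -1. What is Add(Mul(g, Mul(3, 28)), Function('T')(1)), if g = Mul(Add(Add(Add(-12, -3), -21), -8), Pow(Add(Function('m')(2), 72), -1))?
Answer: Rational(-3769, 73) ≈ -51.630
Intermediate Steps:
Function('m')(h) = 1 (Function('m')(h) = Mul(Mul(2, h), Pow(Mul(2, h), -1)) = Mul(Mul(2, h), Mul(Rational(1, 2), Pow(h, -1))) = 1)
g = Rational(-44, 73) (g = Mul(Add(Add(Add(-12, -3), -21), -8), Pow(Add(1, 72), -1)) = Mul(Add(Add(-15, -21), -8), Pow(73, -1)) = Mul(Add(-36, -8), Rational(1, 73)) = Mul(-44, Rational(1, 73)) = Rational(-44, 73) ≈ -0.60274)
Add(Mul(g, Mul(3, 28)), Function('T')(1)) = Add(Mul(Rational(-44, 73), Mul(3, 28)), -1) = Add(Mul(Rational(-44, 73), 84), -1) = Add(Rational(-3696, 73), -1) = Rational(-3769, 73)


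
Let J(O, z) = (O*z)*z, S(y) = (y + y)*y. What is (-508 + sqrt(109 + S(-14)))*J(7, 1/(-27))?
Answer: -3556/729 + 7*sqrt(501)/729 ≈ -4.6630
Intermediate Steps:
S(y) = 2*y**2 (S(y) = (2*y)*y = 2*y**2)
J(O, z) = O*z**2
(-508 + sqrt(109 + S(-14)))*J(7, 1/(-27)) = (-508 + sqrt(109 + 2*(-14)**2))*(7*(1/(-27))**2) = (-508 + sqrt(109 + 2*196))*(7*(-1/27)**2) = (-508 + sqrt(109 + 392))*(7*(1/729)) = (-508 + sqrt(501))*(7/729) = -3556/729 + 7*sqrt(501)/729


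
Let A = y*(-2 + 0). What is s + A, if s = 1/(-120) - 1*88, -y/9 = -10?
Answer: -32161/120 ≈ -268.01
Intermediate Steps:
y = 90 (y = -9*(-10) = 90)
A = -180 (A = 90*(-2 + 0) = 90*(-2) = -180)
s = -10561/120 (s = -1/120 - 88 = -10561/120 ≈ -88.008)
s + A = -10561/120 - 180 = -32161/120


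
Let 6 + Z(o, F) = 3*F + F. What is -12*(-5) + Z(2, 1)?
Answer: 58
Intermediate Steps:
Z(o, F) = -6 + 4*F (Z(o, F) = -6 + (3*F + F) = -6 + 4*F)
-12*(-5) + Z(2, 1) = -12*(-5) + (-6 + 4*1) = 60 + (-6 + 4) = 60 - 2 = 58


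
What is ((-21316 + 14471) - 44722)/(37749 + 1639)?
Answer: -51567/39388 ≈ -1.3092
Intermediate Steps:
((-21316 + 14471) - 44722)/(37749 + 1639) = (-6845 - 44722)/39388 = -51567*1/39388 = -51567/39388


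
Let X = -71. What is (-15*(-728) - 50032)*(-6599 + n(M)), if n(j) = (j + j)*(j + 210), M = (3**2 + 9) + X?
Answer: 909001992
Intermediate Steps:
M = -53 (M = (3**2 + 9) - 71 = (9 + 9) - 71 = 18 - 71 = -53)
n(j) = 2*j*(210 + j) (n(j) = (2*j)*(210 + j) = 2*j*(210 + j))
(-15*(-728) - 50032)*(-6599 + n(M)) = (-15*(-728) - 50032)*(-6599 + 2*(-53)*(210 - 53)) = (10920 - 50032)*(-6599 + 2*(-53)*157) = -39112*(-6599 - 16642) = -39112*(-23241) = 909001992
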